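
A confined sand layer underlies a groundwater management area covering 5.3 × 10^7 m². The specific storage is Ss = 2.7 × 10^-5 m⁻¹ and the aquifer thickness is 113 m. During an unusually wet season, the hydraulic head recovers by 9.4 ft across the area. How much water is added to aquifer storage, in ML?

ΔV ≈ 463 ML

S = Ss × b = 2.7 × 10^-5 m⁻¹ × 113 m = 3.051 × 10^-3
Δh = 9.4 ft = 2.865 m
ΔV = S × A × Δh = 0.003051 × 5.3 × 10^7 m² × 2.865 m = 4.633 × 10^5 m³
ΔV = 4.633 × 10^5 m³ = 463.3 ML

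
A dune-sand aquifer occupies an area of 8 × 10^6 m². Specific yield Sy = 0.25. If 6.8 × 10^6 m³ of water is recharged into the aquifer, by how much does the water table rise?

Δh = ΔV / (Sy × A) = 6.8 × 10^6 m³ / (0.25 × 8 × 10^6 m²) = 3.4 m

Δh ≈ 3.4 m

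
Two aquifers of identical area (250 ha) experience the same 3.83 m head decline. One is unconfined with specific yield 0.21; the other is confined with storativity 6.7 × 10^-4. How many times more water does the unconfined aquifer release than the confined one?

ΔV_u / ΔV_c ≈ 313

A = 250 ha = 2.5 × 10^6 m²
Unconfined: ΔV_u = Sy × A × Δh = 0.21 × 2.5 × 10^6 × 3.83 = 2.011 × 10^6 m³
Confined: ΔV_c = S × A × Δh = 6.7 × 10^-4 × 2.5 × 10^6 × 3.83 = 6415 m³
Ratio = ΔV_u / ΔV_c = Sy / S = 0.21 / 6.7 × 10^-4 = 313.4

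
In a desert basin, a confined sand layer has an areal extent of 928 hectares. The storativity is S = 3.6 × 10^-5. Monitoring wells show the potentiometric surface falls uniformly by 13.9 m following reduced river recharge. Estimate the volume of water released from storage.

ΔV ≈ 4640 m³

A = 928 hectares = 9.28 × 10^6 m²
ΔV = S × A × Δh = 3.6 × 10^-5 × 9.28 × 10^6 m² × 13.9 m = 4644 m³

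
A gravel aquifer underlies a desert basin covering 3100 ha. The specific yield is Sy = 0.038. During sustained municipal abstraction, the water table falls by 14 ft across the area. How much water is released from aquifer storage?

ΔV ≈ 5.03 × 10^6 m³

A = 3100 ha = 3.1 × 10^7 m²
Δh = 14 ft = 4.267 m
ΔV = Sy × A × Δh = 0.038 × 3.1 × 10^7 m² × 4.267 m = 5.027 × 10^6 m³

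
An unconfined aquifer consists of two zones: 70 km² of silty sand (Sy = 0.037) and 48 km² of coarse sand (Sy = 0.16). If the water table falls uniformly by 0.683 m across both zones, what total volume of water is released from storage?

ΔV ≈ 7.01 × 10^6 m³

A₁ = 70 km² = 7 × 10^7 m²; A₂ = 48 km² = 4.8 × 10^7 m²
ΔV₁ = 0.037 × 7 × 10^7 × 0.683 = 1.769 × 10^6 m³
ΔV₂ = 0.16 × 4.8 × 10^7 × 0.683 = 5.245 × 10^6 m³
ΔV = ΔV₁ + ΔV₂ = 7.014 × 10^6 m³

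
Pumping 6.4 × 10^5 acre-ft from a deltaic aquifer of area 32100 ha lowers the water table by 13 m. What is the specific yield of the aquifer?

A = 32100 ha = 3.21 × 10^8 m²
ΔV = 6.4 × 10^5 acre-ft = 7.894 × 10^8 m³
Sy = ΔV / (A × Δh) = 7.894 × 10^8 m³ / (3.21 × 10^8 m² × 13 m) = 0.1892

Sy ≈ 0.19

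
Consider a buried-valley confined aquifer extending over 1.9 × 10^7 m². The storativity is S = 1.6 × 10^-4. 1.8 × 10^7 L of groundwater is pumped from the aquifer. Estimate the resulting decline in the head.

Δh ≈ 5.92 m

ΔV = 1.8 × 10^7 L = 18000 m³
Δh = ΔV / (S × A) = 18000 m³ / (1.6 × 10^-4 × 1.9 × 10^7 m²) = 5.921 m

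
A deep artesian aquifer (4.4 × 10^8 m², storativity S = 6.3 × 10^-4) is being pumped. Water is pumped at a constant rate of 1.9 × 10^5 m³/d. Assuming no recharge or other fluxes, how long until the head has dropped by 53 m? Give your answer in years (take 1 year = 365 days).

t ≈ 0.212 years

ΔV = S × A × Δh = 6.3 × 10^-4 × 4.4 × 10^8 × 53 = 1.469 × 10^7 m³
t = ΔV / Q = 1.469 × 10^7 m³ / 1.9 × 10^5 m³/d = 77.32 d
t = 77.32 d ≈ 0.2118 years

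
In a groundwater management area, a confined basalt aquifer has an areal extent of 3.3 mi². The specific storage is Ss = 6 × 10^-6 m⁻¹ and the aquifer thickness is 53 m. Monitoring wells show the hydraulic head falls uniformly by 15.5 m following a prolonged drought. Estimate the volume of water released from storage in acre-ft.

ΔV ≈ 34.2 acre-ft

S = Ss × b = 6 × 10^-6 m⁻¹ × 53 m = 3.18 × 10^-4
A = 3.3 mi² = 8.547 × 10^6 m²
ΔV = S × A × Δh = 3.18 × 10^-4 × 8.547 × 10^6 m² × 15.5 m = 42130 m³
ΔV = 42130 m³ = 34.15 acre-ft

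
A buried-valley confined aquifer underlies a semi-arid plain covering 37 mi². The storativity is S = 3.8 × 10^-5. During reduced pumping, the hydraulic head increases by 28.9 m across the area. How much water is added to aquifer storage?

ΔV ≈ 1.05 × 10^5 m³

A = 37 mi² = 9.583 × 10^7 m²
ΔV = S × A × Δh = 3.8 × 10^-5 × 9.583 × 10^7 m² × 28.9 m = 1.052 × 10^5 m³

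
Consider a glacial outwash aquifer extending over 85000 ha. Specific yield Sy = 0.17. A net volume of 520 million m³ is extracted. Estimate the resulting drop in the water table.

A = 85000 ha = 8.5 × 10^8 m²
ΔV = 520 million m³ = 5.2 × 10^8 m³
Δh = ΔV / (Sy × A) = 5.2 × 10^8 m³ / (0.17 × 8.5 × 10^8 m²) = 3.599 m

Δh ≈ 3.6 m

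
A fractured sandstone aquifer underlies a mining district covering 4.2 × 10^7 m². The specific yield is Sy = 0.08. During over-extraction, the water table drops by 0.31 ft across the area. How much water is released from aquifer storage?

Δh = 0.31 ft = 0.09449 m
ΔV = Sy × A × Δh = 0.08 × 4.2 × 10^7 m² × 0.09449 m = 3.175 × 10^5 m³

ΔV ≈ 3.17 × 10^5 m³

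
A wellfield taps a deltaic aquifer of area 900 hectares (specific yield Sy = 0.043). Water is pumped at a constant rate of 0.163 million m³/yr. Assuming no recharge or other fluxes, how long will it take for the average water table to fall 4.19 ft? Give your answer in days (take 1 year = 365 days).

t ≈ 1110 days

A = 900 hectares = 9 × 10^6 m²
Δh = 4.19 ft = 1.277 m
ΔV = Sy × A × Δh = 0.043 × 9 × 10^6 × 1.277 = 4.942 × 10^5 m³
Q = 0.163 million m³/yr = 446.6 m³/d
t = ΔV / Q = 4.942 × 10^5 m³ / 446.6 m³/d = 1107 d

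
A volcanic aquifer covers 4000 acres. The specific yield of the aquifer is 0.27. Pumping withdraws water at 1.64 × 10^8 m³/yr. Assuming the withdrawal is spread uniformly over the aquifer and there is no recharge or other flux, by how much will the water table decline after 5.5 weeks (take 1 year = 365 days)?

A = 4000 acres = 1.619 × 10^7 m²
Q = 1.64 × 10^8 m³/yr = 4.493 × 10^5 m³/d
t = 5.5 weeks = 38.5 d
ΔV = Q × t = 4.493 × 10^5 m³/d × 38.5 d = 1.73 × 10^7 m³
Δh = ΔV / (Sy × A) = 1.73 × 10^7 / (0.27 × 1.619 × 10^7) = 3.958 m

Δh ≈ 3.96 m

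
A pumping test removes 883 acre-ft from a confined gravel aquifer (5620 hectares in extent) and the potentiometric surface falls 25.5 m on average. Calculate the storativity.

S ≈ 7.6 × 10^-4

A = 5620 hectares = 5.62 × 10^7 m²
ΔV = 883 acre-ft = 1.089 × 10^6 m³
S = ΔV / (A × Δh) = 1.089 × 10^6 m³ / (5.62 × 10^7 m² × 25.5 m) = 7.6 × 10^-4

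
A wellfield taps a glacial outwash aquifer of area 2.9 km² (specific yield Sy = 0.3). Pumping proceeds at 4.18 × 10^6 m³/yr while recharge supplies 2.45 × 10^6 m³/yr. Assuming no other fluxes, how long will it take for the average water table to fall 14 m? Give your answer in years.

A = 2.9 km² = 2.9 × 10^6 m²
ΔV = Sy × A × Δh = 0.3 × 2.9 × 10^6 × 14 = 1.218 × 10^7 m³
Net withdrawal = 4.18 × 10^6 − 2.45 × 10^6 = 1.73 × 10^6 m³/yr = 4740 m³/d
t = ΔV / Q = 1.218 × 10^7 m³ / 4740 m³/d = 2570 d
t = 2570 d ≈ 7.04 years

t ≈ 7.04 years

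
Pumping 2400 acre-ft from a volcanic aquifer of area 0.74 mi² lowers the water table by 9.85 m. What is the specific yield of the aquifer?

A = 0.74 mi² = 1.917 × 10^6 m²
ΔV = 2400 acre-ft = 2.96 × 10^6 m³
Sy = ΔV / (A × Δh) = 2.96 × 10^6 m³ / (1.917 × 10^6 m² × 9.85 m) = 0.1568

Sy ≈ 0.16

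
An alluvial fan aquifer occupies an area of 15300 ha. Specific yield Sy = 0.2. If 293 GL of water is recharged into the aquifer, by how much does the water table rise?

Δh ≈ 9.58 m

A = 15300 ha = 1.53 × 10^8 m²
ΔV = 293 GL = 2.93 × 10^8 m³
Δh = ΔV / (Sy × A) = 2.93 × 10^8 m³ / (0.2 × 1.53 × 10^8 m²) = 9.575 m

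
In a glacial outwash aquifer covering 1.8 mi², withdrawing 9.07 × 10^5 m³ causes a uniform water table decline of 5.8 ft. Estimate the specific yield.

A = 1.8 mi² = 4.662 × 10^6 m²
Δh = 5.8 ft = 1.768 m
Sy = ΔV / (A × Δh) = 9.07 × 10^5 m³ / (4.662 × 10^6 m² × 1.768 m) = 0.1101

Sy ≈ 0.11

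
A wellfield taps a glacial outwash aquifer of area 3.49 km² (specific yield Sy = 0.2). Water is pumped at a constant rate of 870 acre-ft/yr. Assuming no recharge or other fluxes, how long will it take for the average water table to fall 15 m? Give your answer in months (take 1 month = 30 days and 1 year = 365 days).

t ≈ 119 months

A = 3.49 km² = 3.49 × 10^6 m²
ΔV = Sy × A × Δh = 0.2 × 3.49 × 10^6 × 15 = 1.047 × 10^7 m³
Q = 870 acre-ft/yr = 2940 m³/d
t = ΔV / Q = 1.047 × 10^7 m³ / 2940 m³/d = 3561 d
t = 3561 d ≈ 118.7 months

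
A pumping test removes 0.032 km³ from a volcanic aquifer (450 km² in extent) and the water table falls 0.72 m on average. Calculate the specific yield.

Sy ≈ 0.099

A = 450 km² = 4.5 × 10^8 m²
ΔV = 0.032 km³ = 3.2 × 10^7 m³
Sy = ΔV / (A × Δh) = 3.2 × 10^7 m³ / (4.5 × 10^8 m² × 0.72 m) = 0.09877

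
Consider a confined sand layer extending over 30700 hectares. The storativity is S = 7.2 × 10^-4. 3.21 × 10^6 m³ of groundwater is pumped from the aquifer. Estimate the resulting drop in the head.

A = 30700 hectares = 3.07 × 10^8 m²
Δh = ΔV / (S × A) = 3.21 × 10^6 m³ / (7.2 × 10^-4 × 3.07 × 10^8 m²) = 14.52 m

Δh ≈ 14.5 m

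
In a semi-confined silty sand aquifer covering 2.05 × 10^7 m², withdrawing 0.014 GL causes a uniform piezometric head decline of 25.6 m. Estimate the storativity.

ΔV = 0.014 GL = 14000 m³
S = ΔV / (A × Δh) = 14000 m³ / (2.05 × 10^7 m² × 25.6 m) = 2.668 × 10^-5

S ≈ 2.7 × 10^-5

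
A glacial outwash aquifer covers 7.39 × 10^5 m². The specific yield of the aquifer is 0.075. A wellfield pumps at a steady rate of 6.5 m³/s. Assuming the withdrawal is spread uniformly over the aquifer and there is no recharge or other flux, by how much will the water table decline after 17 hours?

Δh ≈ 7.18 m

Q = 6.5 m³/s = 5.616 × 10^5 m³/d
t = 17 hours = 0.7083 d
ΔV = Q × t = 5.616 × 10^5 m³/d × 0.7083 d = 3.978 × 10^5 m³
Δh = ΔV / (Sy × A) = 3.978 × 10^5 / (0.075 × 7.39 × 10^5) = 7.177 m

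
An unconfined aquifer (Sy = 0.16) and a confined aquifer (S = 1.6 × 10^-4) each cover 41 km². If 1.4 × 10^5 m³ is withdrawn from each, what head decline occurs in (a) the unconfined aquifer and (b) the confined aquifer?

Δh_u ≈ 0.0213 m; Δh_c ≈ 21.3 m

A = 41 km² = 4.1 × 10^7 m²
Unconfined: Δh_u = ΔV/(Sy·A) = 1.4 × 10^5/(0.16 × 4.1 × 10^7) = 0.02134 m
Confined: Δh_c = ΔV/(S·A) = 1.4 × 10^5/(1.6 × 10^-4 × 4.1 × 10^7) = 21.34 m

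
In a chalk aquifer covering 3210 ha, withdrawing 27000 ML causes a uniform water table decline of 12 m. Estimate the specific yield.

A = 3210 ha = 3.21 × 10^7 m²
ΔV = 27000 ML = 2.7 × 10^7 m³
Sy = ΔV / (A × Δh) = 2.7 × 10^7 m³ / (3.21 × 10^7 m² × 12 m) = 0.07009

Sy ≈ 0.07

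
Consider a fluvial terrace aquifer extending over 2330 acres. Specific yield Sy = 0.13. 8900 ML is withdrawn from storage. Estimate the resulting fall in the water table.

Δh ≈ 7.26 m

A = 2330 acres = 9.429 × 10^6 m²
ΔV = 8900 ML = 8.9 × 10^6 m³
Δh = ΔV / (Sy × A) = 8.9 × 10^6 m³ / (0.13 × 9.429 × 10^6 m²) = 7.261 m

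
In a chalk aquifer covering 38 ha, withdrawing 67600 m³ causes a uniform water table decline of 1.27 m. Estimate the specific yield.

Sy ≈ 0.14

A = 38 ha = 3.8 × 10^5 m²
Sy = ΔV / (A × Δh) = 67600 m³ / (3.8 × 10^5 m² × 1.27 m) = 0.1401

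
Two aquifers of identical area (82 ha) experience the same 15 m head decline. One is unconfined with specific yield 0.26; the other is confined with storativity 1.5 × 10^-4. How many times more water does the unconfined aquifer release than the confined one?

ΔV_u / ΔV_c ≈ 1730

A = 82 ha = 8.2 × 10^5 m²
Unconfined: ΔV_u = Sy × A × Δh = 0.26 × 8.2 × 10^5 × 15 = 3.198 × 10^6 m³
Confined: ΔV_c = S × A × Δh = 1.5 × 10^-4 × 8.2 × 10^5 × 15 = 1845 m³
Ratio = ΔV_u / ΔV_c = Sy / S = 0.26 / 1.5 × 10^-4 = 1733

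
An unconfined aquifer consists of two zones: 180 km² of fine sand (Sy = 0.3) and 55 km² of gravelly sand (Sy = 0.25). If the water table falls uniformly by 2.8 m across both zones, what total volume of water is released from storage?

ΔV ≈ 1.9 × 10^8 m³

A₁ = 180 km² = 1.8 × 10^8 m²; A₂ = 55 km² = 5.5 × 10^7 m²
ΔV₁ = 0.3 × 1.8 × 10^8 × 2.8 = 1.512 × 10^8 m³
ΔV₂ = 0.25 × 5.5 × 10^7 × 2.8 = 3.85 × 10^7 m³
ΔV = ΔV₁ + ΔV₂ = 1.897 × 10^8 m³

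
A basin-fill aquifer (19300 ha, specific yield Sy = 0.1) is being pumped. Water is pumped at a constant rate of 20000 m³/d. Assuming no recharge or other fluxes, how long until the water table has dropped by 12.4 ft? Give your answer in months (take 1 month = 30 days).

t ≈ 122 months

A = 19300 ha = 1.93 × 10^8 m²
Δh = 12.4 ft = 3.78 m
ΔV = Sy × A × Δh = 0.1 × 1.93 × 10^8 × 3.78 = 7.294 × 10^7 m³
t = ΔV / Q = 7.294 × 10^7 m³ / 20000 m³/d = 3647 d
t = 3647 d ≈ 121.6 months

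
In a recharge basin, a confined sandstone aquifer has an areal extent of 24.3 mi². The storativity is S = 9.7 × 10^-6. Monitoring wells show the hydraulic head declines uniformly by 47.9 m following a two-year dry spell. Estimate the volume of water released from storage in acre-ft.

A = 24.3 mi² = 6.294 × 10^7 m²
ΔV = S × A × Δh = 9.7 × 10^-6 × 6.294 × 10^7 m² × 47.9 m = 29240 m³
ΔV = 29240 m³ = 23.71 acre-ft

ΔV ≈ 23.7 acre-ft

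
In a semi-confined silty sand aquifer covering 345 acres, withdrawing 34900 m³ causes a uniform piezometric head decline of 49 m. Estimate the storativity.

S ≈ 5.1 × 10^-4

A = 345 acres = 1.396 × 10^6 m²
S = ΔV / (A × Δh) = 34900 m³ / (1.396 × 10^6 m² × 49 m) = 5.101 × 10^-4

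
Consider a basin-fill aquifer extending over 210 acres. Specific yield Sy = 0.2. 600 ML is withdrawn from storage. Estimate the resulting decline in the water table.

A = 210 acres = 8.498 × 10^5 m²
ΔV = 600 ML = 6 × 10^5 m³
Δh = ΔV / (Sy × A) = 6 × 10^5 m³ / (0.2 × 8.498 × 10^5 m²) = 3.53 m

Δh ≈ 3.53 m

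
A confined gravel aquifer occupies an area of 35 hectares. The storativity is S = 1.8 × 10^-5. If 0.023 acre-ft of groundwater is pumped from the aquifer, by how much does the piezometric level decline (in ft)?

Δh ≈ 14.8 ft

A = 35 hectares = 3.5 × 10^5 m²
ΔV = 0.023 acre-ft = 28.37 m³
Δh = ΔV / (S × A) = 28.37 m³ / (1.8 × 10^-5 × 3.5 × 10^5 m²) = 4.503 m
Δh = 4.503 m = 14.77 ft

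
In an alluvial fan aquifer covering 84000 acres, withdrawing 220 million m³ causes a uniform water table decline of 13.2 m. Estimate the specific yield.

A = 84000 acres = 3.399 × 10^8 m²
ΔV = 220 million m³ = 2.2 × 10^8 m³
Sy = ΔV / (A × Δh) = 2.2 × 10^8 m³ / (3.399 × 10^8 m² × 13.2 m) = 0.04903

Sy ≈ 0.049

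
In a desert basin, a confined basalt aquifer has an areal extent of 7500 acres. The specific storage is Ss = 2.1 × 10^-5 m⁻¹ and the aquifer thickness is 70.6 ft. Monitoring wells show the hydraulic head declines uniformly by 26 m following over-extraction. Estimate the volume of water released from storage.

ΔV ≈ 3.57 × 10^5 m³

b = 70.6 ft = 21.52 m
S = Ss × b = 2.1 × 10^-5 m⁻¹ × 21.52 m = 4.519 × 10^-4
A = 7500 acres = 3.035 × 10^7 m²
ΔV = S × A × Δh = 4.519 × 10^-4 × 3.035 × 10^7 m² × 26 m = 3.566 × 10^5 m³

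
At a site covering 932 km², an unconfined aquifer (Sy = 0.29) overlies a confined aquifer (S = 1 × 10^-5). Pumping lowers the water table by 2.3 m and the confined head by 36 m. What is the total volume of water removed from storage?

ΔV ≈ 6.22 × 10^8 m³

A = 932 km² = 9.32 × 10^8 m²
Unconfined: ΔV_u = Sy × A × Δh_u = 0.29 × 9.32 × 10^8 × 2.3 = 6.216 × 10^8 m³
Confined: ΔV_c = S × A × Δh_c = 1 × 10^-5 × 9.32 × 10^8 × 36 = 3.355 × 10^5 m³
Total ΔV = 6.216 × 10^8 + 3.355 × 10^5 = 6.22 × 10^8 m³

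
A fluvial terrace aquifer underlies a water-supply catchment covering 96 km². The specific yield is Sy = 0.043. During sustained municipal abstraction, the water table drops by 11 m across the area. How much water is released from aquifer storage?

A = 96 km² = 9.6 × 10^7 m²
ΔV = Sy × A × Δh = 0.043 × 9.6 × 10^7 m² × 11 m = 4.541 × 10^7 m³

ΔV ≈ 4.54 × 10^7 m³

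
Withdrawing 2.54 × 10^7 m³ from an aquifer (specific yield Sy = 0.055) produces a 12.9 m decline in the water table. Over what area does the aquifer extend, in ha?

A = ΔV / (Sy × Δh) = 2.54 × 10^7 / (0.055 × 12.9) = 3.58 × 10^7 m²
A = 3.58 × 10^7 m² = 3580 ha

A ≈ 3580 ha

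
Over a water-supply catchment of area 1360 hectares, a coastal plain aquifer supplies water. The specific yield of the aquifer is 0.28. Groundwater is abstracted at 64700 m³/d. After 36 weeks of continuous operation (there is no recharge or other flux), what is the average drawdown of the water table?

Δh ≈ 4.28 m

A = 1360 hectares = 1.36 × 10^7 m²
t = 36 weeks = 252 d
ΔV = Q × t = 64700 m³/d × 252 d = 1.63 × 10^7 m³
Δh = ΔV / (Sy × A) = 1.63 × 10^7 / (0.28 × 1.36 × 10^7) = 4.282 m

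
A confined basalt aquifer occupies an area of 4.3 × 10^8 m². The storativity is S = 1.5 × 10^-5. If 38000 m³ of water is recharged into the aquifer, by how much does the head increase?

Δh ≈ 5.89 m

Δh = ΔV / (S × A) = 38000 m³ / (1.5 × 10^-5 × 4.3 × 10^8 m²) = 5.891 m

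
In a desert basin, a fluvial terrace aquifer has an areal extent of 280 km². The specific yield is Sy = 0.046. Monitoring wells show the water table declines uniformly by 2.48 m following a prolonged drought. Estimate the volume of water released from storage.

ΔV ≈ 3.19 × 10^7 m³

A = 280 km² = 2.8 × 10^8 m²
ΔV = Sy × A × Δh = 0.046 × 2.8 × 10^8 m² × 2.48 m = 3.194 × 10^7 m³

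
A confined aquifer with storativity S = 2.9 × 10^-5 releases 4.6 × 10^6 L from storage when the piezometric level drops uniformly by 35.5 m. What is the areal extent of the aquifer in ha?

ΔV = 4.6 × 10^6 L = 4600 m³
A = ΔV / (S × Δh) = 4600 / (2.9 × 10^-5 × 35.5) = 4.468 × 10^6 m²
A = 4.468 × 10^6 m² = 446.8 ha

A ≈ 447 ha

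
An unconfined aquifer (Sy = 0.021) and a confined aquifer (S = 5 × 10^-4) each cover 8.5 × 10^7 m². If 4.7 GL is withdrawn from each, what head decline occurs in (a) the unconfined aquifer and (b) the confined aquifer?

ΔV = 4.7 GL = 4.7 × 10^6 m³
Unconfined: Δh_u = ΔV/(Sy·A) = 4.7 × 10^6/(0.021 × 8.5 × 10^7) = 2.633 m
Confined: Δh_c = ΔV/(S·A) = 4.7 × 10^6/(5 × 10^-4 × 8.5 × 10^7) = 110.6 m

Δh_u ≈ 2.63 m; Δh_c ≈ 111 m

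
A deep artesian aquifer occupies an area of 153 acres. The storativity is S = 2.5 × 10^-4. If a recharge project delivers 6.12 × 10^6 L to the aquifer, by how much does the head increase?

Δh ≈ 39.5 m

A = 153 acres = 6.192 × 10^5 m²
ΔV = 6.12 × 10^6 L = 6120 m³
Δh = ΔV / (S × A) = 6120 m³ / (2.5 × 10^-4 × 6.192 × 10^5 m²) = 39.54 m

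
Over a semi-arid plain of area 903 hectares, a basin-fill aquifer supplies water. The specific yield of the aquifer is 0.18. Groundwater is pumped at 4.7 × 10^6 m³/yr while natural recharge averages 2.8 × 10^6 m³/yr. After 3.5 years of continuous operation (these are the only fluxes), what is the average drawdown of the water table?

A = 903 hectares = 9.03 × 10^6 m²
Net abstraction = 4.7 × 10^6 − 2.8 × 10^6 = 1.9 × 10^6 m³/yr
Q_net = 1.9 × 10^6 m³/yr = 5205 m³/d
t = 3.5 years = 1278 d
ΔV = Q × t = 5205 m³/d × 1278 d = 6.65 × 10^6 m³
Δh = ΔV / (Sy × A) = 6.65 × 10^6 / (0.18 × 9.03 × 10^6) = 4.091 m

Δh ≈ 4.09 m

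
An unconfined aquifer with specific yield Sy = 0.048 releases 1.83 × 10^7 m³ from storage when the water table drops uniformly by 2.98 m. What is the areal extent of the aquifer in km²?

A = ΔV / (Sy × Δh) = 1.83 × 10^7 / (0.048 × 2.98) = 1.279 × 10^8 m²
A = 1.279 × 10^8 m² = 127.9 km²

A ≈ 128 km²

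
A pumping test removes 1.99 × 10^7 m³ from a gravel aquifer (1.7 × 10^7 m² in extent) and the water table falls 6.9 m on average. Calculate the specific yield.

Sy ≈ 0.17

Sy = ΔV / (A × Δh) = 1.99 × 10^7 m³ / (1.7 × 10^7 m² × 6.9 m) = 0.1697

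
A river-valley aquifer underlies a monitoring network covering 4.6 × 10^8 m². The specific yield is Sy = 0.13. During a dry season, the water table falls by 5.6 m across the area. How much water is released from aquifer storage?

ΔV = Sy × A × Δh = 0.13 × 4.6 × 10^8 m² × 5.6 m = 3.349 × 10^8 m³

ΔV ≈ 3.35 × 10^8 m³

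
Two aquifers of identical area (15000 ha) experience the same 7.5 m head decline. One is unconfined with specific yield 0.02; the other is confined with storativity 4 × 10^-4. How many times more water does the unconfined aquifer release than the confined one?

A = 15000 ha = 1.5 × 10^8 m²
Unconfined: ΔV_u = Sy × A × Δh = 0.02 × 1.5 × 10^8 × 7.5 = 2.25 × 10^7 m³
Confined: ΔV_c = S × A × Δh = 4 × 10^-4 × 1.5 × 10^8 × 7.5 = 4.5 × 10^5 m³
Ratio = ΔV_u / ΔV_c = Sy / S = 0.02 / 4 × 10^-4 = 50

ΔV_u / ΔV_c ≈ 50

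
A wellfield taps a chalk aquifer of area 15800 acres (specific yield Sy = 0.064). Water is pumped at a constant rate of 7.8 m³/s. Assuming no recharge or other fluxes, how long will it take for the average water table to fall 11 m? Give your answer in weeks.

t ≈ 9.54 weeks

A = 15800 acres = 6.394 × 10^7 m²
ΔV = Sy × A × Δh = 0.064 × 6.394 × 10^7 × 11 = 4.501 × 10^7 m³
Q = 7.8 m³/s = 6.739 × 10^5 m³/d
t = ΔV / Q = 4.501 × 10^7 m³ / 6.739 × 10^5 m³/d = 66.79 d
t = 66.79 d ≈ 9.542 weeks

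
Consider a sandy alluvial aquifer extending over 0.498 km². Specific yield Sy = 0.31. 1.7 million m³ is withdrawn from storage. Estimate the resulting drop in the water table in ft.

A = 0.498 km² = 4.98 × 10^5 m²
ΔV = 1.7 million m³ = 1.7 × 10^6 m³
Δh = ΔV / (Sy × A) = 1.7 × 10^6 m³ / (0.31 × 4.98 × 10^5 m²) = 11.01 m
Δh = 11.01 m = 36.13 ft

Δh ≈ 36.1 ft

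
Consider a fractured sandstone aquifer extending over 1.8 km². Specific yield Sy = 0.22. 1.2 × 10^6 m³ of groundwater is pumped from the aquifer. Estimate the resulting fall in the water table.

Δh ≈ 3.03 m

A = 1.8 km² = 1.8 × 10^6 m²
Δh = ΔV / (Sy × A) = 1.2 × 10^6 m³ / (0.22 × 1.8 × 10^6 m²) = 3.03 m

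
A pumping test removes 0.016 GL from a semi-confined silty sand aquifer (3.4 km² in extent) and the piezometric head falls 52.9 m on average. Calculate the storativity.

A = 3.4 km² = 3.4 × 10^6 m²
ΔV = 0.016 GL = 16000 m³
S = ΔV / (A × Δh) = 16000 m³ / (3.4 × 10^6 m² × 52.9 m) = 8.896 × 10^-5

S ≈ 8.9 × 10^-5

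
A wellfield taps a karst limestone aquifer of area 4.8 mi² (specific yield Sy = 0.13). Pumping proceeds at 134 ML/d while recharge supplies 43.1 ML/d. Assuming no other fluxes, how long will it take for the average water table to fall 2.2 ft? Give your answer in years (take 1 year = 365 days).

A = 4.8 mi² = 1.243 × 10^7 m²
Δh = 2.2 ft = 0.6706 m
ΔV = Sy × A × Δh = 0.13 × 1.243 × 10^7 × 0.6706 = 1.084 × 10^6 m³
Net withdrawal = 134 − 43.1 = 90.9 ML/d = 90900 m³/d
t = ΔV / Q = 1.084 × 10^6 m³ / 90900 m³/d = 11.92 d
t = 11.92 d ≈ 0.03266 years

t ≈ 0.0327 years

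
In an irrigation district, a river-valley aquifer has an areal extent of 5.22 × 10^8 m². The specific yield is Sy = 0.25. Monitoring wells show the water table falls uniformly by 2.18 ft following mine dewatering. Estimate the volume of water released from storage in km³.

Δh = 2.18 ft = 0.6645 m
ΔV = Sy × A × Δh = 0.25 × 5.22 × 10^8 m² × 0.6645 m = 8.671 × 10^7 m³
ΔV = 8.671 × 10^7 m³ = 0.08671 km³

ΔV ≈ 0.0867 km³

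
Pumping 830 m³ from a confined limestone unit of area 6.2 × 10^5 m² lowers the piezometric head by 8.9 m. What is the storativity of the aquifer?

S ≈ 1.5 × 10^-4

S = ΔV / (A × Δh) = 830 m³ / (6.2 × 10^5 m² × 8.9 m) = 1.504 × 10^-4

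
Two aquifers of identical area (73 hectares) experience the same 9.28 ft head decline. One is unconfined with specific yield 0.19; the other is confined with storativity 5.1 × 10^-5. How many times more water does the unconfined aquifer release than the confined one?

A = 73 hectares = 7.3 × 10^5 m²
Δh = 9.28 ft = 2.829 m
Unconfined: ΔV_u = Sy × A × Δh = 0.19 × 7.3 × 10^5 × 2.829 = 3.923 × 10^5 m³
Confined: ΔV_c = S × A × Δh = 5.1 × 10^-5 × 7.3 × 10^5 × 2.829 = 105.3 m³
Ratio = ΔV_u / ΔV_c = Sy / S = 0.19 / 5.1 × 10^-5 = 3725

ΔV_u / ΔV_c ≈ 3730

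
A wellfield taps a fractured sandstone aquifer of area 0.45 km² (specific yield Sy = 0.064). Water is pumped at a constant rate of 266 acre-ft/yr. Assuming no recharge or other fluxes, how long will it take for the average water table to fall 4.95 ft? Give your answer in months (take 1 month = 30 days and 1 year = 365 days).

t ≈ 1.61 months

A = 0.45 km² = 4.5 × 10^5 m²
Δh = 4.95 ft = 1.509 m
ΔV = Sy × A × Δh = 0.064 × 4.5 × 10^5 × 1.509 = 43450 m³
Q = 266 acre-ft/yr = 898.9 m³/d
t = ΔV / Q = 43450 m³ / 898.9 m³/d = 48.34 d
t = 48.34 d ≈ 1.611 months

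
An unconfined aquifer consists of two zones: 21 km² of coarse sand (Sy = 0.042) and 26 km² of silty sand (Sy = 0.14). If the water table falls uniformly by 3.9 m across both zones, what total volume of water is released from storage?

A₁ = 21 km² = 2.1 × 10^7 m²; A₂ = 26 km² = 2.6 × 10^7 m²
ΔV₁ = 0.042 × 2.1 × 10^7 × 3.9 = 3.44 × 10^6 m³
ΔV₂ = 0.14 × 2.6 × 10^7 × 3.9 = 1.42 × 10^7 m³
ΔV = ΔV₁ + ΔV₂ = 1.764 × 10^7 m³

ΔV ≈ 1.76 × 10^7 m³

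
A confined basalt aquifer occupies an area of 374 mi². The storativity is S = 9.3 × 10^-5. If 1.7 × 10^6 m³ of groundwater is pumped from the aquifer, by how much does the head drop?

A = 374 mi² = 9.687 × 10^8 m²
Δh = ΔV / (S × A) = 1.7 × 10^6 m³ / (9.3 × 10^-5 × 9.687 × 10^8 m²) = 18.87 m

Δh ≈ 18.9 m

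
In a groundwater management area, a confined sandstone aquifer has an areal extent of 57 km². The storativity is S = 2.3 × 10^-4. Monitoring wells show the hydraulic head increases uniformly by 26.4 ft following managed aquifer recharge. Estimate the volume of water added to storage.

ΔV ≈ 1.05 × 10^5 m³

A = 57 km² = 5.7 × 10^7 m²
Δh = 26.4 ft = 8.047 m
ΔV = S × A × Δh = 2.3 × 10^-4 × 5.7 × 10^7 m² × 8.047 m = 1.055 × 10^5 m³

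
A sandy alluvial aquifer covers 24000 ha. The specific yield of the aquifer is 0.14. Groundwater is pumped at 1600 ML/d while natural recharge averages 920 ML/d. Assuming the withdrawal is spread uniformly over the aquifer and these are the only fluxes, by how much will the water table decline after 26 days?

Δh ≈ 0.526 m

A = 24000 ha = 2.4 × 10^8 m²
Net abstraction = 1600 − 920 = 680 ML/d
Q_net = 680 ML/d = 6.8 × 10^5 m³/d
ΔV = Q × t = 6.8 × 10^5 m³/d × 26 d = 1.768 × 10^7 m³
Δh = ΔV / (Sy × A) = 1.768 × 10^7 / (0.14 × 2.4 × 10^8) = 0.5262 m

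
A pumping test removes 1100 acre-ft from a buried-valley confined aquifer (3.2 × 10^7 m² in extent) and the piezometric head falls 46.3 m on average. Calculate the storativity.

S ≈ 9.2 × 10^-4

ΔV = 1100 acre-ft = 1.357 × 10^6 m³
S = ΔV / (A × Δh) = 1.357 × 10^6 m³ / (3.2 × 10^7 m² × 46.3 m) = 9.158 × 10^-4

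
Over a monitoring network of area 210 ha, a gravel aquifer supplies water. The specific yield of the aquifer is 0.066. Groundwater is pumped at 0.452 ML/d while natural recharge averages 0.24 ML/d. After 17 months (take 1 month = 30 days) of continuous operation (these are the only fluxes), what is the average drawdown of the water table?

A = 210 ha = 2.1 × 10^6 m²
Net abstraction = 0.452 − 0.24 = 0.212 ML/d
Q_net = 0.212 ML/d = 212 m³/d
t = 17 months = 510 d
ΔV = Q × t = 212 m³/d × 510 d = 1.081 × 10^5 m³
Δh = ΔV / (Sy × A) = 1.081 × 10^5 / (0.066 × 2.1 × 10^6) = 0.7801 m

Δh ≈ 0.78 m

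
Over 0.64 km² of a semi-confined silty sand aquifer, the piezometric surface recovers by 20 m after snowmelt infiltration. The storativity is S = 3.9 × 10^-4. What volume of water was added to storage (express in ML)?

ΔV ≈ 4.99 ML

A = 0.64 km² = 6.4 × 10^5 m²
ΔV = S × A × Δh = 3.9 × 10^-4 × 6.4 × 10^5 m² × 20 m = 4992 m³
ΔV = 4992 m³ = 4.992 ML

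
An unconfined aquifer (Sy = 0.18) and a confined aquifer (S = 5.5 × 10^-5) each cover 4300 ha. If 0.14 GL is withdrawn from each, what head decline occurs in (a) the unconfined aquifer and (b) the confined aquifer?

Δh_u ≈ 0.0181 m; Δh_c ≈ 59.2 m

A = 4300 ha = 4.3 × 10^7 m²
ΔV = 0.14 GL = 1.4 × 10^5 m³
Unconfined: Δh_u = ΔV/(Sy·A) = 1.4 × 10^5/(0.18 × 4.3 × 10^7) = 0.01809 m
Confined: Δh_c = ΔV/(S·A) = 1.4 × 10^5/(5.5 × 10^-5 × 4.3 × 10^7) = 59.2 m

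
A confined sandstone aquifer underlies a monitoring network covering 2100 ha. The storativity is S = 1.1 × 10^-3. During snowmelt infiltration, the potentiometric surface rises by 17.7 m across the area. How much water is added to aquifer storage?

A = 2100 ha = 2.1 × 10^7 m²
ΔV = S × A × Δh = 0.0011 × 2.1 × 10^7 m² × 17.7 m = 4.089 × 10^5 m³

ΔV ≈ 4.09 × 10^5 m³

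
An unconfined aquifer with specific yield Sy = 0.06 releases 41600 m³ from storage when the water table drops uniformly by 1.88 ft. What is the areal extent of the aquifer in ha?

Δh = 1.88 ft = 0.573 m
A = ΔV / (Sy × Δh) = 41600 / (0.06 × 0.573) = 1.21 × 10^6 m²
A = 1.21 × 10^6 m² = 121 ha

A ≈ 121 ha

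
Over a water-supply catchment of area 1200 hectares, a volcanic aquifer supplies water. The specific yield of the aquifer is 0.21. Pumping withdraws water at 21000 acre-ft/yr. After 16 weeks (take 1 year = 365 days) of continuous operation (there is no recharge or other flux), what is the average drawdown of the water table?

A = 1200 hectares = 1.2 × 10^7 m²
Q = 21000 acre-ft/yr = 70970 m³/d
t = 16 weeks = 112 d
ΔV = Q × t = 70970 m³/d × 112 d = 7.948 × 10^6 m³
Δh = ΔV / (Sy × A) = 7.948 × 10^6 / (0.21 × 1.2 × 10^7) = 3.154 m

Δh ≈ 3.15 m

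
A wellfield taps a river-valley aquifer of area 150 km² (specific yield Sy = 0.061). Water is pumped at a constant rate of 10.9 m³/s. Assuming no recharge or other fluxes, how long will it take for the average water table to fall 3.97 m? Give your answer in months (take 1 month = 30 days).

A = 150 km² = 1.5 × 10^8 m²
ΔV = Sy × A × Δh = 0.061 × 1.5 × 10^8 × 3.97 = 3.633 × 10^7 m³
Q = 10.9 m³/s = 9.418 × 10^5 m³/d
t = ΔV / Q = 3.633 × 10^7 m³ / 9.418 × 10^5 m³/d = 38.57 d
t = 38.57 d ≈ 1.286 months

t ≈ 1.29 months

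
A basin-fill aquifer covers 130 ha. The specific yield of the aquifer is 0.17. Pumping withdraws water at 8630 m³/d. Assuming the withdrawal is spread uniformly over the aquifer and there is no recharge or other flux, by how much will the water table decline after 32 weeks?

A = 130 ha = 1.3 × 10^6 m²
t = 32 weeks = 224 d
ΔV = Q × t = 8630 m³/d × 224 d = 1.933 × 10^6 m³
Δh = ΔV / (Sy × A) = 1.933 × 10^6 / (0.17 × 1.3 × 10^6) = 8.747 m

Δh ≈ 8.75 m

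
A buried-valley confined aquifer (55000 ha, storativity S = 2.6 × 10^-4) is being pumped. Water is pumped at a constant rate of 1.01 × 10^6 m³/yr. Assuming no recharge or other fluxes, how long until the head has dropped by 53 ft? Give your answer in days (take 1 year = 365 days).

A = 55000 ha = 5.5 × 10^8 m²
Δh = 53 ft = 16.15 m
ΔV = S × A × Δh = 2.6 × 10^-4 × 5.5 × 10^8 × 16.15 = 2.31 × 10^6 m³
Q = 1.01 × 10^6 m³/yr = 2767 m³/d
t = ΔV / Q = 2.31 × 10^6 m³ / 2767 m³/d = 834.8 d

t ≈ 835 days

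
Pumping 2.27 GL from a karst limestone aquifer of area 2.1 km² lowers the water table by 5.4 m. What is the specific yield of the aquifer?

Sy ≈ 0.2

A = 2.1 km² = 2.1 × 10^6 m²
ΔV = 2.27 GL = 2.27 × 10^6 m³
Sy = ΔV / (A × Δh) = 2.27 × 10^6 m³ / (2.1 × 10^6 m² × 5.4 m) = 0.2002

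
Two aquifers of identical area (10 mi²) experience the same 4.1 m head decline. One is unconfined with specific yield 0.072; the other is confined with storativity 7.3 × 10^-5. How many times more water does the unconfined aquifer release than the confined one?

ΔV_u / ΔV_c ≈ 986

A = 10 mi² = 2.59 × 10^7 m²
Unconfined: ΔV_u = Sy × A × Δh = 0.072 × 2.59 × 10^7 × 4.1 = 7.646 × 10^6 m³
Confined: ΔV_c = S × A × Δh = 7.3 × 10^-5 × 2.59 × 10^7 × 4.1 = 7752 m³
Ratio = ΔV_u / ΔV_c = Sy / S = 0.072 / 7.3 × 10^-5 = 986.3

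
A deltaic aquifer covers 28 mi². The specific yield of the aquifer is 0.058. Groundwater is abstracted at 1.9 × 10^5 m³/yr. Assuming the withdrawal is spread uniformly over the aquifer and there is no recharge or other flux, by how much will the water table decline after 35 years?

A = 28 mi² = 7.252 × 10^7 m²
Q = 1.9 × 10^5 m³/yr = 520.5 m³/d
t = 35 years = 12780 d
ΔV = Q × t = 520.5 m³/d × 12780 d = 6.65 × 10^6 m³
Δh = ΔV / (Sy × A) = 6.65 × 10^6 / (0.058 × 7.252 × 10^7) = 1.581 m

Δh ≈ 1.58 m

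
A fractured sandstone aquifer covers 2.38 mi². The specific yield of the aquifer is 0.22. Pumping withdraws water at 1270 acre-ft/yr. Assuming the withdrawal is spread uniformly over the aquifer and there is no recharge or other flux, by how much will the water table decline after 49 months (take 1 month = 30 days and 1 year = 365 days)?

A = 2.38 mi² = 6.164 × 10^6 m²
Q = 1270 acre-ft/yr = 4292 m³/d
t = 49 months = 1470 d
ΔV = Q × t = 4292 m³/d × 1470 d = 6.309 × 10^6 m³
Δh = ΔV / (Sy × A) = 6.309 × 10^6 / (0.22 × 6.164 × 10^6) = 4.652 m

Δh ≈ 4.65 m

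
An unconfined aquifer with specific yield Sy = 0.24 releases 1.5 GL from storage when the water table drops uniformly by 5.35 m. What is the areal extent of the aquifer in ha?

A ≈ 117 ha

ΔV = 1.5 GL = 1.5 × 10^6 m³
A = ΔV / (Sy × Δh) = 1.5 × 10^6 / (0.24 × 5.35) = 1.168 × 10^6 m²
A = 1.168 × 10^6 m² = 116.8 ha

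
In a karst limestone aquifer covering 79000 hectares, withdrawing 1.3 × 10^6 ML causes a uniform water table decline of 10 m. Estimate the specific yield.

Sy ≈ 0.16

A = 79000 hectares = 7.9 × 10^8 m²
ΔV = 1.3 × 10^6 ML = 1.3 × 10^9 m³
Sy = ΔV / (A × Δh) = 1.3 × 10^9 m³ / (7.9 × 10^8 m² × 10 m) = 0.1646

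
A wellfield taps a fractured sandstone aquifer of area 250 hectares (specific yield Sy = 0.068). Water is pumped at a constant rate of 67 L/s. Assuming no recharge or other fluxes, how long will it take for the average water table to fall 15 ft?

t ≈ 134 days

A = 250 hectares = 2.5 × 10^6 m²
Δh = 15 ft = 4.572 m
ΔV = Sy × A × Δh = 0.068 × 2.5 × 10^6 × 4.572 = 7.772 × 10^5 m³
Q = 67 L/s = 5789 m³/d
t = ΔV / Q = 7.772 × 10^5 m³ / 5789 m³/d = 134.3 d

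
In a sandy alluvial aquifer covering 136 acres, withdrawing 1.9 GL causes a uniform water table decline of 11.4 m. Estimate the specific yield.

Sy ≈ 0.3

A = 136 acres = 5.504 × 10^5 m²
ΔV = 1.9 GL = 1.9 × 10^6 m³
Sy = ΔV / (A × Δh) = 1.9 × 10^6 m³ / (5.504 × 10^5 m² × 11.4 m) = 0.3028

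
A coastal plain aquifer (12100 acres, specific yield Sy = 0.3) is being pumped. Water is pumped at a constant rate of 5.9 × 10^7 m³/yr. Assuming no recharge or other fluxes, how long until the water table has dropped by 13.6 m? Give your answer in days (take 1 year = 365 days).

A = 12100 acres = 4.897 × 10^7 m²
ΔV = Sy × A × Δh = 0.3 × 4.897 × 10^7 × 13.6 = 1.998 × 10^8 m³
Q = 5.9 × 10^7 m³/yr = 1.616 × 10^5 m³/d
t = ΔV / Q = 1.998 × 10^8 m³ / 1.616 × 10^5 m³/d = 1236 d

t ≈ 1240 days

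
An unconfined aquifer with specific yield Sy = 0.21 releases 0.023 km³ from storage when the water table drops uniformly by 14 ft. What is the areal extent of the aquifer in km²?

A ≈ 25.7 km²

Δh = 14 ft = 4.267 m
ΔV = 0.023 km³ = 2.3 × 10^7 m³
A = ΔV / (Sy × Δh) = 2.3 × 10^7 / (0.21 × 4.267) = 2.567 × 10^7 m²
A = 2.567 × 10^7 m² = 25.67 km²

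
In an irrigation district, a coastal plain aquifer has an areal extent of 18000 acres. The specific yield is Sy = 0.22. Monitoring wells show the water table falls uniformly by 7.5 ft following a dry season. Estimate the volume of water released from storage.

A = 18000 acres = 7.284 × 10^7 m²
Δh = 7.5 ft = 2.286 m
ΔV = Sy × A × Δh = 0.22 × 7.284 × 10^7 m² × 2.286 m = 3.663 × 10^7 m³

ΔV ≈ 3.66 × 10^7 m³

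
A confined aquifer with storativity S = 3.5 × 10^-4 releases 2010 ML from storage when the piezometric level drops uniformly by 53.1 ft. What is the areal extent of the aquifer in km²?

Δh = 53.1 ft = 16.18 m
ΔV = 2010 ML = 2.01 × 10^6 m³
A = ΔV / (S × Δh) = 2.01 × 10^6 / (3.5 × 10^-4 × 16.18) = 3.548 × 10^8 m²
A = 3.548 × 10^8 m² = 354.8 km²

A ≈ 355 km²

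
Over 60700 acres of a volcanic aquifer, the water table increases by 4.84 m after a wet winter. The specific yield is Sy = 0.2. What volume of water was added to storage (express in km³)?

ΔV ≈ 0.238 km³

A = 60700 acres = 2.456 × 10^8 m²
ΔV = Sy × A × Δh = 0.2 × 2.456 × 10^8 m² × 4.84 m = 2.378 × 10^8 m³
ΔV = 2.378 × 10^8 m³ = 0.2378 km³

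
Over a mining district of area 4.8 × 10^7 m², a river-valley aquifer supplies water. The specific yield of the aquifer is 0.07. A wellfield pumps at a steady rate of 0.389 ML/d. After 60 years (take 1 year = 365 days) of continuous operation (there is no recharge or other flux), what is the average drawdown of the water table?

Q = 0.389 ML/d = 389 m³/d
t = 60 years = 21900 d
ΔV = Q × t = 389 m³/d × 21900 d = 8.519 × 10^6 m³
Δh = ΔV / (Sy × A) = 8.519 × 10^6 / (0.07 × 4.8 × 10^7) = 2.535 m

Δh ≈ 2.54 m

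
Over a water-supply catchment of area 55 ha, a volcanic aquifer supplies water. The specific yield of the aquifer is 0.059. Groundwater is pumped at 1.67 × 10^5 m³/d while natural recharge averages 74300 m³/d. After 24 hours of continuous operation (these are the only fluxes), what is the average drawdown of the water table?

A = 55 ha = 5.5 × 10^5 m²
Net abstraction = 1.67 × 10^5 − 74300 = 92700 m³/d
t = 24 hours = 1 d
ΔV = Q × t = 92700 m³/d × 1 d = 92700 m³
Δh = ΔV / (Sy × A) = 92700 / (0.059 × 5.5 × 10^5) = 2.857 m

Δh ≈ 2.86 m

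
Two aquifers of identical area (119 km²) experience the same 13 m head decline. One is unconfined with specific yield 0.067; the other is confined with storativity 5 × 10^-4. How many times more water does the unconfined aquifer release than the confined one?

A = 119 km² = 1.19 × 10^8 m²
Unconfined: ΔV_u = Sy × A × Δh = 0.067 × 1.19 × 10^8 × 13 = 1.036 × 10^8 m³
Confined: ΔV_c = S × A × Δh = 5 × 10^-4 × 1.19 × 10^8 × 13 = 7.735 × 10^5 m³
Ratio = ΔV_u / ΔV_c = Sy / S = 0.067 / 5 × 10^-4 = 134

ΔV_u / ΔV_c ≈ 134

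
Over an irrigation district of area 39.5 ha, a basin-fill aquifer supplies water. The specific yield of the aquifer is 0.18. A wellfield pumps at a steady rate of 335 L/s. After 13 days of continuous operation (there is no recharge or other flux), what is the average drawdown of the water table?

A = 39.5 ha = 3.95 × 10^5 m²
Q = 335 L/s = 28940 m³/d
ΔV = Q × t = 28940 m³/d × 13 d = 3.763 × 10^5 m³
Δh = ΔV / (Sy × A) = 3.763 × 10^5 / (0.18 × 3.95 × 10^5) = 5.292 m

Δh ≈ 5.29 m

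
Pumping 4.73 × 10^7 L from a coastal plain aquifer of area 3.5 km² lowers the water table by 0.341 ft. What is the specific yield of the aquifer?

A = 3.5 km² = 3.5 × 10^6 m²
Δh = 0.341 ft = 0.1039 m
ΔV = 4.73 × 10^7 L = 47300 m³
Sy = ΔV / (A × Δh) = 47300 m³ / (3.5 × 10^6 m² × 0.1039 m) = 0.13

Sy ≈ 0.13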